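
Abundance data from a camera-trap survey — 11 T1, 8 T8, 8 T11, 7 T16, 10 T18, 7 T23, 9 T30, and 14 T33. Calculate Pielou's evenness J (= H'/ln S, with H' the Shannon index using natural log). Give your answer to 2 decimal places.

Total N = 11+8+8+7+10+7+9+14 = 74, so the proportions are 0.1486, 0.1081, 0.1081, 0.0946, 0.1351, 0.0946, 0.1216, 0.1892 (working shown to 4 dp, full precision carried).
H' = −Σ pᵢ ln pᵢ = −((-0.2833) + (-0.2405) + (-0.2405) + (-0.2231) + (-0.2705) + (-0.2231) + (-0.2562) + (-0.3150)) = 2.0522.
With S = 8 species, ln S = 2.0794, so J = 2.0522/2.0794 = 0.9869, i.e. 0.99 to 2 decimal places.

0.99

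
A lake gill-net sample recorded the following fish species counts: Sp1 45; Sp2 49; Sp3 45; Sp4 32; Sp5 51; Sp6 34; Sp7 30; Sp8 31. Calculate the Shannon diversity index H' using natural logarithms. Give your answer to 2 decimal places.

Total N = 45+49+45+32+51+34+30+31 = 317, so the proportions are 0.142, 0.1546, 0.142, 0.1009, 0.1609, 0.1073, 0.0946, 0.0978 (working shown to 4 dp, full precision carried).
Each pᵢ ln pᵢ term: 0.142×(-1.9522)=-0.2771, 0.1546×(-1.8671)=-0.2886, 0.142×(-1.9522)=-0.2771, 0.1009×(-2.2932)=-0.2315, 0.1609×(-1.8271)=-0.2939, 0.1073×(-2.2325)=-0.2395, 0.0946×(-2.3577)=-0.2231, 0.0978×(-2.3249)=-0.2274.
Sum = -2.0582, so H' = 2.06.

2.06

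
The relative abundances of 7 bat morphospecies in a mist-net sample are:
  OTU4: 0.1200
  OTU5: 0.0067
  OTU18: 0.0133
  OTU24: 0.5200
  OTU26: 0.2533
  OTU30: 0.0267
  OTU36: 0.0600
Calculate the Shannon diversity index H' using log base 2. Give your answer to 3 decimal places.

1.874

Each pᵢ log₂ pᵢ term (working shown to 5 dp, full precision carried): 0.12×(-3.05889)=-0.36707, 0.0067×(-7.22162)=-0.04838, 0.0133×(-6.23243)=-0.08289, 0.52×(-0.94342)=-0.49058, 0.2533×(-1.98108)=-0.50181, 0.0267×(-5.22702)=-0.13956, 0.06×(-4.05889)=-0.24353.
Sum = -1.87382, so H' = 1.874.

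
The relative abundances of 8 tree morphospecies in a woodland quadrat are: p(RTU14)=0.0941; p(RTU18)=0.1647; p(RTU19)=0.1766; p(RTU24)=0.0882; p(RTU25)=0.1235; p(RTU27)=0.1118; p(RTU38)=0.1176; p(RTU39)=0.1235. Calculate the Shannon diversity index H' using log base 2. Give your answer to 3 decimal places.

2.962

Each pᵢ log₂ pᵢ term (working shown to 5 dp, full precision carried): 0.0941×(-3.40966)=-0.32085, 0.1647×(-2.60209)=-0.42856, 0.1766×(-2.50144)=-0.44175, 0.0882×(-3.50308)=-0.30897, 0.1235×(-3.01742)=-0.37265, 0.1118×(-3.16101)=-0.35340, 0.1176×(-3.08804)=-0.36315, 0.1235×(-3.01742)=-0.37265.
Sum = -2.96200, so H' = 2.962.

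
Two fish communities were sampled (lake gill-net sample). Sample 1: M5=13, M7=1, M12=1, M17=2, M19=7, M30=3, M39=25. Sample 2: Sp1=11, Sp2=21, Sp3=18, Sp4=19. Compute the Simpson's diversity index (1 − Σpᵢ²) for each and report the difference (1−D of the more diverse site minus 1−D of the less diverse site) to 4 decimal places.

0.0554

Sample 1: N=52, proportions 0.25, 0.019231, 0.019231, 0.038462, 0.134615, 0.057692, 0.480769, giving 1−D = 0.682692 (working shown to 6 dp, full precision carried).
Sample 2: N=69, proportions 0.15942, 0.304348, 0.26087, 0.275362, giving 1−D = 0.738080.
Difference = |0.682692 − 0.738080| = 0.055388, i.e. 0.0554 to 4 decimal places.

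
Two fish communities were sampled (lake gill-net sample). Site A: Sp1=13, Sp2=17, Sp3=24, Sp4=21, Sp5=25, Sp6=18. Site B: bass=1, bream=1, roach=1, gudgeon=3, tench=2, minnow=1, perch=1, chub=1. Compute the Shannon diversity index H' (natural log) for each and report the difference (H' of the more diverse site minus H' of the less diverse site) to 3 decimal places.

0.203

Site A: N=118, proportions 0.11017, 0.14407, 0.20339, 0.17797, 0.21186, 0.15254, giving H' = 1.76886 (working shown to 5 dp, full precision carried).
Site B: N=11, proportions 0.09091, 0.09091, 0.09091, 0.27273, 0.18182, 0.09091, 0.09091, 0.09091, giving H' = 1.97225.
Difference = |1.76886 − 1.97225| = 0.20339, i.e. 0.203 to 3 decimal places.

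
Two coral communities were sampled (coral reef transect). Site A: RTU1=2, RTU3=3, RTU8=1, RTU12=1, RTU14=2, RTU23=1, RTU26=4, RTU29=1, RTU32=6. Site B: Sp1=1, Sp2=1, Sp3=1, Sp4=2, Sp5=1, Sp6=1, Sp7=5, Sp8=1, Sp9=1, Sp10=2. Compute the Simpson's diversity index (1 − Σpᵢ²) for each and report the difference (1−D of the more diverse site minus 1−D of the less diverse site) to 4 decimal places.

0.0093

Site A: N=21, proportions 0.095238, 0.142857, 0.047619, 0.047619, 0.095238, 0.047619, 0.190476, 0.047619, 0.285714, giving 1−D = 0.834467 (working shown to 6 dp, full precision carried).
Site B: N=16, proportions 0.0625, 0.0625, 0.0625, 0.125, 0.0625, 0.0625, 0.3125, 0.0625, 0.0625, 0.125, giving 1−D = 0.843750.
Difference = |0.834467 − 0.843750| = 0.009283, i.e. 0.0093 to 4 decimal places.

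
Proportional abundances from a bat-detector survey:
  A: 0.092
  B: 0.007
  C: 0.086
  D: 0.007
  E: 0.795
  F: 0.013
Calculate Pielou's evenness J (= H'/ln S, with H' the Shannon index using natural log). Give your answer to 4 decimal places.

H' = −Σ pᵢ ln pᵢ = −((-0.219509) + (-0.034733) + (-0.210993) + (-0.034733) + (-0.182383) + (-0.056456)) = 0.738808 (working shown to 6 dp, full precision carried).
With S = 6 species, ln S = 1.791759, so J = 0.738808/1.791759 = 0.412336, i.e. 0.4123 to 4 decimal places.

0.4123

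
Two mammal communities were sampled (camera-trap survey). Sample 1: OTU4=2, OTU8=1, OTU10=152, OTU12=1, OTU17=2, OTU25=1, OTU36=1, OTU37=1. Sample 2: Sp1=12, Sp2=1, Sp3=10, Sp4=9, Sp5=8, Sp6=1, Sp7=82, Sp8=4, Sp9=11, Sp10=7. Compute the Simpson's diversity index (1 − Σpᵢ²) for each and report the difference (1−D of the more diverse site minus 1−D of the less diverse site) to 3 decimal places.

Sample 1: N=161, proportions 0.012422, 0.006211, 0.944099, 0.006211, 0.012422, 0.006211, 0.006211, 0.006211, giving 1−D = 0.108175 (working shown to 6 dp, full precision carried).
Sample 2: N=145, proportions 0.082759, 0.006897, 0.068966, 0.062069, 0.055172, 0.006897, 0.565517, 0.027586, 0.075862, 0.048276, giving 1−D = 0.652747.
Difference = |0.108175 − 0.652747| = 0.544572, i.e. 0.545 to 3 decimal places.

0.545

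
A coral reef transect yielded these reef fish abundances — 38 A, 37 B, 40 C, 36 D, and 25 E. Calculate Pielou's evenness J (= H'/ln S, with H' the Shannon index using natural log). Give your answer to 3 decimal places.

Total N = 38+37+40+36+25 = 176, so the proportions are 0.21591, 0.21023, 0.22727, 0.20455, 0.14205 (working shown to 5 dp, full precision carried).
H' = −Σ pᵢ ln pᵢ = −((-0.33097) + (-0.32786) + (-0.33673) + (-0.32461) + (-0.27722)) = 1.59738.
With S = 5 species, ln S = 1.60944, so J = 1.59738/1.60944 = 0.99251, i.e. 0.993 to 3 decimal places.

0.993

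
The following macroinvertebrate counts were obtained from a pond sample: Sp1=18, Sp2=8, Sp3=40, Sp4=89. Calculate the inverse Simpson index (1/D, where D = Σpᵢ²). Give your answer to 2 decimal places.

2.42

Total N = 18+8+40+89 = 155, so the proportions are 0.11613, 0.05161, 0.25806, 0.57419 (working shown to 5 dp, full precision carried).
D = 0.11613² + 0.05161² + 0.25806² + 0.57419² = 0.01349 + 0.00266 + 0.06660 + 0.32970 = 0.41245.
So 1/D = 2.4246, i.e. 2.42 to 2 decimal places.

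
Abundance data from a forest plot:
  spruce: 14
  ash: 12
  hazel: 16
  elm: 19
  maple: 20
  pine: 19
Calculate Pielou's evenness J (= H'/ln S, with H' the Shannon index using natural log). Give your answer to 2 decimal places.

Total N = 14+12+16+19+20+19 = 100, so the proportions are 0.14, 0.12, 0.16, 0.19, 0.2, 0.19 (working shown to 4 dp, full precision carried).
H' = −Σ pᵢ ln pᵢ = −((-0.2753) + (-0.2544) + (-0.2932) + (-0.3155) + (-0.3219) + (-0.3155)) = 1.7759.
With S = 6 species, ln S = 1.7918, so J = 1.7759/1.7918 = 0.9911, i.e. 0.99 to 2 decimal places.

0.99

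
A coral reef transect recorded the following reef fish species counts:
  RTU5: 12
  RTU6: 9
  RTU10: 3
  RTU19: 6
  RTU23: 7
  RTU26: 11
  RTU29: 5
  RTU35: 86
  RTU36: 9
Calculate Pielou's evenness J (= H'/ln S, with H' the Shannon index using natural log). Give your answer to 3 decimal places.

0.692

Total N = 12+9+3+6+7+11+5+86+9 = 148, so the proportions are 0.08108, 0.06081, 0.02027, 0.04054, 0.0473, 0.07432, 0.03378, 0.58108, 0.06081 (working shown to 5 dp, full precision carried).
H' = −Σ pᵢ ln pᵢ = −((-0.20370) + (-0.17027) + (-0.07903) + (-0.12995) + (-0.14432) + (-0.19319) + (-0.11445) + (-0.31545) + (-0.17027)) = 1.52063.
With S = 9 species, ln S = 2.19722, so J = 1.52063/2.19722 = 0.69207, i.e. 0.692 to 3 decimal places.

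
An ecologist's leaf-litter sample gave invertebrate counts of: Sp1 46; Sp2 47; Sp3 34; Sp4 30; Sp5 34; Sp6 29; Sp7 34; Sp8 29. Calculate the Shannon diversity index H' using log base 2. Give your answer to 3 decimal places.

2.975

Total N = 46+47+34+30+34+29+34+29 = 283, so the proportions are 0.16254, 0.16608, 0.12014, 0.10601, 0.12014, 0.10247, 0.12014, 0.10247 (working shown to 5 dp, full precision carried).
Each pᵢ log₂ pᵢ term: 0.16254×(-2.62110)=-0.42604, 0.16608×(-2.59007)=-0.43015, 0.12014×(-3.05720)=-0.36730, 0.10601×(-3.23777)=-0.34323, 0.12014×(-3.05720)=-0.36730, 0.10247×(-3.28668)=-0.33680, 0.12014×(-3.05720)=-0.36730, 0.10247×(-3.28668)=-0.33680.
Sum = -2.97490, so H' = 2.975.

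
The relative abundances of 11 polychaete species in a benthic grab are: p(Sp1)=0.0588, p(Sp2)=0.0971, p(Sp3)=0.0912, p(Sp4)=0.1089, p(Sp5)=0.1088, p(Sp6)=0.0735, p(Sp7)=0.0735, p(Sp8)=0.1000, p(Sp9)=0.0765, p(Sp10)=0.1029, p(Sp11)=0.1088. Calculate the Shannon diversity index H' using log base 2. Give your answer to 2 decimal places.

Each pᵢ log₂ pᵢ term (working shown to 4 dp, full precision carried): 0.0588×(-4.0880)=-0.2404, 0.0971×(-3.3644)=-0.3267, 0.0912×(-3.4548)=-0.3151, 0.1089×(-3.1989)=-0.3484, 0.1088×(-3.2002)=-0.3482, 0.0735×(-3.7661)=-0.2768, 0.0735×(-3.7661)=-0.2768, 0.1×(-3.3219)=-0.3322, 0.0765×(-3.7084)=-0.2837, 0.1029×(-3.2807)=-0.3376, 0.1088×(-3.2002)=-0.3482.
Sum = -3.4340, so H' = 3.43.

3.43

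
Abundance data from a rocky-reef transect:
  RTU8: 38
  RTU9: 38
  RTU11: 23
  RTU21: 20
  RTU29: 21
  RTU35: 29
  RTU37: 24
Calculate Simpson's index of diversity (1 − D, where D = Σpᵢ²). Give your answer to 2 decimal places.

0.85

Total N = 38+38+23+20+21+29+24 = 193, so the proportions are 0.1969, 0.1969, 0.1192, 0.1036, 0.1088, 0.1503, 0.1244 (working shown to 4 dp, full precision carried).
D = 0.1969² + 0.1969² + 0.1192² + 0.1036² + 0.1088² + 0.1503² + 0.1244² = 0.0388 + 0.0388 + 0.0142 + 0.0107 + 0.0118 + 0.0226 + 0.0155 = 0.1524.
So 1 − D = 0.8476, i.e. 0.85 to 2 decimal places.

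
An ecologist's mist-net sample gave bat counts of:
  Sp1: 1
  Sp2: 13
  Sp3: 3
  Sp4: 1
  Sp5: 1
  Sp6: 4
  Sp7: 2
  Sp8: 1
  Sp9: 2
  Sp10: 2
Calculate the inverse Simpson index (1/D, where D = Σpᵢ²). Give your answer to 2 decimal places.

4.29

Total N = 1+13+3+1+1+4+2+1+2+2 = 30, so the proportions are 0.033333, 0.433333, 0.1, 0.033333, 0.033333, 0.133333, 0.066667, 0.033333, 0.066667, 0.066667 (working shown to 6 dp, full precision carried).
D = 0.033333² + 0.433333² + 0.1² + 0.033333² + 0.033333² + 0.133333² + 0.066667² + 0.033333² + 0.066667² + 0.066667² = 0.001111 + 0.187778 + 0.010000 + 0.001111 + 0.001111 + 0.017778 + 0.004444 + 0.001111 + 0.004444 + 0.004444 = 0.233333.
So 1/D = 4.2857, i.e. 4.29 to 2 decimal places.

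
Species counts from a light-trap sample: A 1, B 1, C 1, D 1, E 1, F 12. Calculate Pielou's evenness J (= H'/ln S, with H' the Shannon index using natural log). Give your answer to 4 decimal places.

0.6023

Total N = 1+1+1+1+1+12 = 17, so the proportions are 0.058824, 0.058824, 0.058824, 0.058824, 0.058824, 0.705882 (working shown to 6 dp, full precision carried).
H' = −Σ pᵢ ln pᵢ = −((-0.166660) + (-0.166660) + (-0.166660) + (-0.166660) + (-0.166660) + (-0.245864)) = 1.079162.
With S = 6 species, ln S = 1.791759, so J = 1.079162/1.791759 = 0.602292, i.e. 0.6023 to 4 decimal places.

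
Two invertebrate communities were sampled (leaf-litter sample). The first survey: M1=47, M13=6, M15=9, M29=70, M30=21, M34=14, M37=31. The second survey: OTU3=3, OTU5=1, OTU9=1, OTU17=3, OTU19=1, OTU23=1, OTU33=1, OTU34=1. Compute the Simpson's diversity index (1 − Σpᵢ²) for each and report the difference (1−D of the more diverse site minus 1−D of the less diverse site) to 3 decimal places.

The first survey: N=198, proportions 0.23737, 0.0303, 0.04545, 0.35354, 0.10606, 0.07071, 0.15657, giving 1−D = 0.77492 (working shown to 5 dp, full precision carried).
The second survey: N=12, proportions 0.25, 0.08333, 0.08333, 0.25, 0.08333, 0.08333, 0.08333, 0.08333, giving 1−D = 0.83333.
Difference = |0.77492 − 0.83333| = 0.05841, i.e. 0.058 to 3 decimal places.

0.058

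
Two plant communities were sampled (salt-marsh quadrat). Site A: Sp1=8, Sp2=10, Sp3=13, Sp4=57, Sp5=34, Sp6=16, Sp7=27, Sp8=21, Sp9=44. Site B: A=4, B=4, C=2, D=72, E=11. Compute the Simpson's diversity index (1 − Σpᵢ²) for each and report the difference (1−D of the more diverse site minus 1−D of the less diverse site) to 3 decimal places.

Site A: N=230, proportions 0.03478, 0.04348, 0.05652, 0.24783, 0.14783, 0.06957, 0.11739, 0.0913, 0.1913, giving 1−D = 0.84688 (working shown to 5 dp, full precision carried).
Site B: N=93, proportions 0.04301, 0.04301, 0.02151, 0.77419, 0.11828, giving 1−D = 0.38247.
Difference = |0.84688 − 0.38247| = 0.46441, i.e. 0.464 to 3 decimal places.

0.464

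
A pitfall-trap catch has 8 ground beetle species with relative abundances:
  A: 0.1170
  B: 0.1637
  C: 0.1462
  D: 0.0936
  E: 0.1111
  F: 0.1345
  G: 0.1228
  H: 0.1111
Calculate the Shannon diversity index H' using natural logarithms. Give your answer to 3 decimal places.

Each pᵢ ln pᵢ term (working shown to 5 dp, full precision carried): 0.117×(-2.14558)=-0.25103, 0.1637×(-1.80972)=-0.29625, 0.1462×(-1.92278)=-0.28111, 0.0936×(-2.36872)=-0.22171, 0.1111×(-2.19732)=-0.24412, 0.1345×(-2.00619)=-0.26983, 0.1228×(-2.09720)=-0.25754, 0.1111×(-2.19732)=-0.24412.
Sum = -2.06572, so H' = 2.066.

2.066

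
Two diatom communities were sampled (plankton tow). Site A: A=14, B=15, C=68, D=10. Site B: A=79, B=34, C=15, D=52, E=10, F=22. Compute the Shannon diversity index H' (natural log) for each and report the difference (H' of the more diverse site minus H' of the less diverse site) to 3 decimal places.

Site A: N=107, proportions 0.13084, 0.14019, 0.63551, 0.09346, giving H' = 1.05115 (working shown to 5 dp, full precision carried).
Site B: N=212, proportions 0.37264, 0.16038, 0.07075, 0.24528, 0.04717, 0.10377, giving H' = 1.57264.
Difference = |1.05115 − 1.57264| = 0.52149, i.e. 0.521 to 3 decimal places.

0.521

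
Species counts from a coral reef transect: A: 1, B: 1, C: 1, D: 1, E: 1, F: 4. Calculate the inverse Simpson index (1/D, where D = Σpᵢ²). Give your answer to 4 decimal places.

Total N = 1+1+1+1+1+4 = 9, so the proportions are 0.11111111, 0.11111111, 0.11111111, 0.11111111, 0.11111111, 0.44444444 (working shown to 8 dp, full precision carried).
D = 0.11111111² + 0.11111111² + 0.11111111² + 0.11111111² + 0.11111111² + 0.44444444² = 0.01234568 + 0.01234568 + 0.01234568 + 0.01234568 + 0.01234568 + 0.19753086 = 0.25925926.
So 1/D = 3.857143, i.e. 3.8571 to 4 decimal places.

3.8571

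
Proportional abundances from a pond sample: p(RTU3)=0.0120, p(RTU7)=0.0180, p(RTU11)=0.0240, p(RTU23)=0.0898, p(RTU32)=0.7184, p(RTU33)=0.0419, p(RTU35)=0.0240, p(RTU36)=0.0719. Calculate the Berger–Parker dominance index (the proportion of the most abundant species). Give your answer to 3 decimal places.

The largest proportion is 0.7184, i.e. d = 0.718 to 3 decimal places.

0.718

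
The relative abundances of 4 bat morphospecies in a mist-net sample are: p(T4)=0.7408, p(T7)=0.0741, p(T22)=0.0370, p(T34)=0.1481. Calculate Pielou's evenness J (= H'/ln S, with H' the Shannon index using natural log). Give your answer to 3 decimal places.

0.591

H' = −Σ pᵢ ln pᵢ = −((-0.22226) + (-0.19283) + (-0.12198) + (-0.28285)) = 0.81993 (working shown to 5 dp, full precision carried).
With S = 4 species, ln S = 1.38629, so J = 0.81993/1.38629 = 0.59145, i.e. 0.591 to 3 decimal places.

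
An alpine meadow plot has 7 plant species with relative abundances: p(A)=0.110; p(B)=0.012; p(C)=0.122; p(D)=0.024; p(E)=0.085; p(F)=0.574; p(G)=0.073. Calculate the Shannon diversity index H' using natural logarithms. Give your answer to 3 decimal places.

Each pᵢ ln pᵢ term (working shown to 5 dp, full precision carried): 0.11×(-2.20727)=-0.24280, 0.012×(-4.42285)=-0.05307, 0.122×(-2.10373)=-0.25666, 0.024×(-3.72970)=-0.08951, 0.085×(-2.46510)=-0.20953, 0.574×(-0.55513)=-0.31864, 0.073×(-2.61730)=-0.19106.
Sum = -1.36128, so H' = 1.361.

1.361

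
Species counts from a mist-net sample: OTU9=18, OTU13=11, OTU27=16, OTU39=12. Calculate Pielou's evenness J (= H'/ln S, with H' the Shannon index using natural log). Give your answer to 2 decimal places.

0.99

Total N = 18+11+16+12 = 57, so the proportions are 0.3158, 0.193, 0.2807, 0.2105 (working shown to 4 dp, full precision carried).
H' = −Σ pᵢ ln pᵢ = −((-0.3640) + (-0.3175) + (-0.3566) + (-0.3280)) = 1.3661.
With S = 4 species, ln S = 1.3863, so J = 1.3661/1.3863 = 0.9855, i.e. 0.99 to 2 decimal places.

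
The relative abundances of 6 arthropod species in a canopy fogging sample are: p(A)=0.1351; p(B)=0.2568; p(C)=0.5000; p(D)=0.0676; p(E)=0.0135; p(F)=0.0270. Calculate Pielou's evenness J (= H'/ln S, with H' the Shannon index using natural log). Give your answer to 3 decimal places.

0.728

H' = −Σ pᵢ ln pᵢ = −((-0.27044) + (-0.34911) + (-0.34657) + (-0.18212) + (-0.05812) + (-0.09752)) = 1.30388 (working shown to 5 dp, full precision carried).
With S = 6 species, ln S = 1.79176, so J = 1.30388/1.79176 = 0.72771, i.e. 0.728 to 3 decimal places.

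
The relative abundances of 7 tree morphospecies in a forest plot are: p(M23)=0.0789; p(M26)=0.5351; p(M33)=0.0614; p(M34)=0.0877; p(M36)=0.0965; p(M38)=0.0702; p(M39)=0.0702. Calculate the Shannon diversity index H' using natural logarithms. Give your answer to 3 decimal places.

Each pᵢ ln pᵢ term (working shown to 5 dp, full precision carried): 0.0789×(-2.53957)=-0.20037, 0.5351×(-0.62530)=-0.33460, 0.0614×(-2.79035)=-0.17133, 0.0877×(-2.43383)=-0.21345, 0.0965×(-2.33821)=-0.22564, 0.0702×(-2.65641)=-0.18648, 0.0702×(-2.65641)=-0.18648.
Sum = -1.51834, so H' = 1.518.

1.518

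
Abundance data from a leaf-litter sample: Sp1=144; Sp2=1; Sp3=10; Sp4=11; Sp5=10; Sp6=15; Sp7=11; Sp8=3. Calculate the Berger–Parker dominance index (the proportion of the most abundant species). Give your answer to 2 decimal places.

0.70

Total N = 144+1+10+11+10+15+11+3 = 205, so the proportions are 0.7024, 0.0049, 0.0488, 0.0537, 0.0488, 0.0732, 0.0537, 0.0146 (working shown to 4 dp, full precision carried).
The largest proportion is 0.7024, i.e. d = 0.70 to 2 decimal places.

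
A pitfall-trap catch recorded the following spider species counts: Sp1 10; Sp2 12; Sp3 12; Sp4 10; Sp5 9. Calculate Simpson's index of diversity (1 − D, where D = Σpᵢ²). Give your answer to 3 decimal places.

0.797

Total N = 10+12+12+10+9 = 53, so the proportions are 0.18868, 0.22642, 0.22642, 0.18868, 0.16981 (working shown to 5 dp, full precision carried).
D = 0.18868² + 0.22642² + 0.22642² + 0.18868² + 0.16981² = 0.03560 + 0.05126 + 0.05126 + 0.03560 + 0.02884 = 0.20256.
So 1 − D = 0.79744, i.e. 0.797 to 3 decimal places.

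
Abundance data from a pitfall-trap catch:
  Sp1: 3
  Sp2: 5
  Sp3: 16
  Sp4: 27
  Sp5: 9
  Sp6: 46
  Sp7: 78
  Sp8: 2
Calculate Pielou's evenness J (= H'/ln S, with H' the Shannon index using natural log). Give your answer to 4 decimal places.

0.7503

Total N = 3+5+16+27+9+46+78+2 = 186, so the proportions are 0.016129, 0.026882, 0.086022, 0.145161, 0.048387, 0.247312, 0.419355, 0.010753 (working shown to 6 dp, full precision carried).
H' = −Σ pᵢ ln pᵢ = −((-0.066567) + (-0.097213) + (-0.211024) + (-0.280148) + (-0.146541) + (-0.345521) + (-0.364435) + (-0.048738)) = 1.560187.
With S = 8 species, ln S = 2.079442, so J = 1.560187/2.079442 = 0.750291, i.e. 0.7503 to 4 decimal places.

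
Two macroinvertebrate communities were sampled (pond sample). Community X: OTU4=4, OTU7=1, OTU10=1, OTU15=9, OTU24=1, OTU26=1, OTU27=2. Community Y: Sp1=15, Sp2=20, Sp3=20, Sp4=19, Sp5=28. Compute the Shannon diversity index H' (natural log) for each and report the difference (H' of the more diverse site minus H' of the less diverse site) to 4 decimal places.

0.0499

Community X: N=19, proportions 0.210526, 0.052632, 0.052632, 0.473684, 0.052632, 0.052632, 0.105263, giving H' = 1.538834 (working shown to 6 dp, full precision carried).
Community Y: N=102, proportions 0.147059, 0.196078, 0.196078, 0.186275, 0.27451, giving H' = 1.588736.
Difference = |1.538834 − 1.588736| = 0.049902, i.e. 0.0499 to 4 decimal places.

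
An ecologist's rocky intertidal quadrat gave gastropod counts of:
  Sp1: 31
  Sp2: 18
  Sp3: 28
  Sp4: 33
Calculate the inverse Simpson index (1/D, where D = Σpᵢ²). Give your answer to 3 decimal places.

Total N = 31+18+28+33 = 110, so the proportions are 0.2818182, 0.1636364, 0.2545455, 0.3 (working shown to 7 dp, full precision carried).
D = 0.2818182² + 0.1636364² + 0.2545455² + 0.3² = 0.0794215 + 0.0267769 + 0.0647934 + 0.0900000 = 0.2609917.
So 1/D = 3.83154, i.e. 3.832 to 3 decimal places.

3.832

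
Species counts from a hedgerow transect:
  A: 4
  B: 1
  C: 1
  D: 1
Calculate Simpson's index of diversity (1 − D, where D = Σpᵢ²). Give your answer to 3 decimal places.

0.612

Total N = 4+1+1+1 = 7, so the proportions are 0.57143, 0.14286, 0.14286, 0.14286 (working shown to 5 dp, full precision carried).
D = 0.57143² + 0.14286² + 0.14286² + 0.14286² = 0.32653 + 0.02041 + 0.02041 + 0.02041 = 0.38776.
So 1 − D = 0.61224, i.e. 0.612 to 3 decimal places.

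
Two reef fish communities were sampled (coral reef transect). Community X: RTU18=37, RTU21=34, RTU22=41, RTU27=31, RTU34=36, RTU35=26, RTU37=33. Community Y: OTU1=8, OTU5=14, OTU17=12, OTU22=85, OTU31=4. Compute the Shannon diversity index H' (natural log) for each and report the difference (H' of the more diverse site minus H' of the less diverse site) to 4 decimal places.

Community X: N=238, proportions 0.155462, 0.142857, 0.172269, 0.130252, 0.151261, 0.109244, 0.138655, giving H' = 1.937345 (working shown to 6 dp, full precision carried).
Community Y: N=123, proportions 0.065041, 0.113821, 0.097561, 0.691057, 0.03252, giving H' = 1.018918.
Difference = |1.937345 − 1.018918| = 0.918427, i.e. 0.9184 to 4 decimal places.

0.9184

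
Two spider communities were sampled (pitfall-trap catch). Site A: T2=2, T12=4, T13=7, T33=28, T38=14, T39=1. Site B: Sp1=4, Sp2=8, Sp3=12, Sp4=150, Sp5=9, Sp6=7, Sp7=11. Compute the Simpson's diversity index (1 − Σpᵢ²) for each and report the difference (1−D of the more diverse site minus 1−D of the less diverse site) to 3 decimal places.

0.234

Site A: N=56, proportions 0.03571, 0.07143, 0.125, 0.5, 0.25, 0.01786, giving 1−D = 0.66518 (working shown to 5 dp, full precision carried).
Site B: N=201, proportions 0.0199, 0.0398, 0.0597, 0.74627, 0.04478, 0.03483, 0.05473, giving 1−D = 0.43133.
Difference = |0.66518 − 0.43133| = 0.23385, i.e. 0.234 to 3 decimal places.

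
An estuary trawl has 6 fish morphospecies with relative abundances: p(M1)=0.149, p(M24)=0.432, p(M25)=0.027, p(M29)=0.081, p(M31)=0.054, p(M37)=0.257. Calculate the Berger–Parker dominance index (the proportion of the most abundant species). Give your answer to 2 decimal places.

0.43

The largest proportion is 0.432, i.e. d = 0.43 to 2 decimal places.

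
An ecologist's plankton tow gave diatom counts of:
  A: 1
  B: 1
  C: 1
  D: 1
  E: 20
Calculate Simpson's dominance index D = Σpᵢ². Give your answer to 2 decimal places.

Total N = 1+1+1+1+20 = 24, so the proportions are 0.0417, 0.0417, 0.0417, 0.0417, 0.8333 (working shown to 4 dp, full precision carried).
D = 0.0417² + 0.0417² + 0.0417² + 0.0417² + 0.8333² = 0.0017 + 0.0017 + 0.0017 + 0.0017 + 0.6944 = 0.7014.
To 2 decimal places, D = 0.70.

0.70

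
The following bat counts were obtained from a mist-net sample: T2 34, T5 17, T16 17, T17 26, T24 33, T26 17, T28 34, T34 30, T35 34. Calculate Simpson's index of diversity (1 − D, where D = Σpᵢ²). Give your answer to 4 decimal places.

Total N = 34+17+17+26+33+17+34+30+34 = 242, so the proportions are 0.140496, 0.070248, 0.070248, 0.107438, 0.136364, 0.070248, 0.140496, 0.123967, 0.140496 (working shown to 6 dp, full precision carried).
D = 0.140496² + 0.070248² + 0.070248² + 0.107438² + 0.136364² + 0.070248² + 0.140496² + 0.123967² + 0.140496² = 0.019739 + 0.004935 + 0.004935 + 0.011543 + 0.018595 + 0.004935 + 0.019739 + 0.015368 + 0.019739 = 0.119527.
So 1 − D = 0.880473, i.e. 0.8805 to 4 decimal places.

0.8805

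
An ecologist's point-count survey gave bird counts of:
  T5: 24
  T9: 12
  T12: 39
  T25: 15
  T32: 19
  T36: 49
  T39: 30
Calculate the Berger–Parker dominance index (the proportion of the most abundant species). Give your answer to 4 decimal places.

Total N = 24+12+39+15+19+49+30 = 188, so the proportions are 0.12766, 0.06383, 0.207447, 0.079787, 0.101064, 0.260638, 0.159574 (working shown to 6 dp, full precision carried).
The largest proportion is 0.260638, i.e. d = 0.2606 to 4 decimal places.

0.2606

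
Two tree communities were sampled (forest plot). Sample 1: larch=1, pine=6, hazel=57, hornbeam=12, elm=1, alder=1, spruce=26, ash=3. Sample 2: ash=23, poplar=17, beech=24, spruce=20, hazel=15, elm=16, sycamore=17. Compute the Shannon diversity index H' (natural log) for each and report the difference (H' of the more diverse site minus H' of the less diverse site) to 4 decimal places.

0.6138

Sample 1: N=107, proportions 0.009346, 0.056075, 0.53271, 0.11215, 0.009346, 0.009346, 0.242991, 0.028037, giving H' = 1.317411 (working shown to 6 dp, full precision carried).
Sample 2: N=132, proportions 0.174242, 0.128788, 0.181818, 0.151515, 0.113636, 0.121212, 0.128788, giving H' = 1.931168.
Difference = |1.317411 − 1.931168| = 0.613757, i.e. 0.6138 to 4 decimal places.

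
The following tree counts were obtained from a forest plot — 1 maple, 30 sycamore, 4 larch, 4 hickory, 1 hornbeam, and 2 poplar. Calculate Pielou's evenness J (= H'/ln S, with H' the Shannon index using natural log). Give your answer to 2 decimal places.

Total N = 1+30+4+4+1+2 = 42, so the proportions are 0.0238, 0.7143, 0.0952, 0.0952, 0.0238, 0.0476 (working shown to 4 dp, full precision carried).
H' = −Σ pᵢ ln pᵢ = −((-0.0890) + (-0.2403) + (-0.2239) + (-0.2239) + (-0.0890) + (-0.1450)) = 1.0112.
With S = 6 species, ln S = 1.7918, so J = 1.0112/1.7918 = 0.5644, i.e. 0.56 to 2 decimal places.

0.56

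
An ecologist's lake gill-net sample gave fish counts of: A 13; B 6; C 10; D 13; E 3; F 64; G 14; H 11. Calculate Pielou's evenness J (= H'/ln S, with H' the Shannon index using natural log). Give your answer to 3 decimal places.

0.801

Total N = 13+6+10+13+3+64+14+11 = 134, so the proportions are 0.09701, 0.04478, 0.07463, 0.09701, 0.02239, 0.47761, 0.10448, 0.08209 (working shown to 5 dp, full precision carried).
H' = −Σ pᵢ ln pᵢ = −((-0.22633) + (-0.13908) + (-0.19368) + (-0.22633) + (-0.08506) + (-0.35293) + (-0.23599) + (-0.20522)) = 1.66461.
With S = 8 species, ln S = 2.07944, so J = 1.66461/2.07944 = 0.80051, i.e. 0.801 to 3 decimal places.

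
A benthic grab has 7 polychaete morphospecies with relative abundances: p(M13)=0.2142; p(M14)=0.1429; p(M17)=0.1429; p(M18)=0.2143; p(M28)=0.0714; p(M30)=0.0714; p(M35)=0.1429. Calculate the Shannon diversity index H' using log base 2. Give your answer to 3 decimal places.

Each pᵢ log₂ pᵢ term (working shown to 6 dp, full precision carried): 0.2142×(-2.222970)=-0.476160, 0.1429×(-2.806922)=-0.401109, 0.1429×(-2.806922)=-0.401109, 0.2143×(-2.222296)=-0.476238, 0.0714×(-3.807932)=-0.271886, 0.0714×(-3.807932)=-0.271886, 0.1429×(-2.806922)=-0.401109.
Sum = -2.699498, so H' = 2.699.

2.699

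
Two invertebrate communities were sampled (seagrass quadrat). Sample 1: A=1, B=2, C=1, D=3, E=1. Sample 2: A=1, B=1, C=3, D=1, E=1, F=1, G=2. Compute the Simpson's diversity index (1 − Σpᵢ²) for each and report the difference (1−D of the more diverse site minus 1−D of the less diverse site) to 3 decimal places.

0.070

Sample 1: N=8, proportions 0.125, 0.25, 0.125, 0.375, 0.125, giving 1−D = 0.75000 (working shown to 5 dp, full precision carried).
Sample 2: N=10, proportions 0.1, 0.1, 0.3, 0.1, 0.1, 0.1, 0.2, giving 1−D = 0.82000.
Difference = |0.75000 − 0.82000| = 0.07000, i.e. 0.070 to 3 decimal places.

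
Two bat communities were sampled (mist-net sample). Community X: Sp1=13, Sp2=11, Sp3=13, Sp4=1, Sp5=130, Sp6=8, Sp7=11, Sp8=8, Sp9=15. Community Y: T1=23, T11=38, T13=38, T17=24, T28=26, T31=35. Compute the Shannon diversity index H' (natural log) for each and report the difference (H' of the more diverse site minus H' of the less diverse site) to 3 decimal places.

0.356

Community X: N=210, proportions 0.061905, 0.052381, 0.061905, 0.004762, 0.619048, 0.038095, 0.052381, 0.038095, 0.071429, giving H' = 1.413233 (working shown to 6 dp, full precision carried).
Community Y: N=184, proportions 0.125, 0.206522, 0.206522, 0.130435, 0.141304, 0.190217, giving H' = 1.769317.
Difference = |1.413233 − 1.769317| = 0.356084, i.e. 0.356 to 3 decimal places.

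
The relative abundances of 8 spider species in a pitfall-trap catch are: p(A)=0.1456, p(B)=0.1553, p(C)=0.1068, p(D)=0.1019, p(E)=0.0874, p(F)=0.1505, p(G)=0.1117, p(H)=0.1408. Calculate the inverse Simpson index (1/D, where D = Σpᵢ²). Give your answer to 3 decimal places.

7.710

D = 0.1456² + 0.1553² + 0.1068² + 0.1019² + 0.0874² + 0.1505² + 0.1117² + 0.1408² = 0.0211994 + 0.0241181 + 0.0114062 + 0.0103836 + 0.0076388 + 0.0226502 + 0.0124769 + 0.0198246 = 0.1296978 (working shown to 7 dp, full precision carried).
So 1/D = 7.71023, i.e. 7.710 to 3 decimal places.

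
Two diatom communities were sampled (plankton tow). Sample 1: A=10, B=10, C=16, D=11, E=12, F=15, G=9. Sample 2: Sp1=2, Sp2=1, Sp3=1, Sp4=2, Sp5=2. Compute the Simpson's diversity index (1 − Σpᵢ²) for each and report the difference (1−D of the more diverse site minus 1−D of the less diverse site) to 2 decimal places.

0.07

Sample 1: N=83, proportions 0.1205, 0.1205, 0.1928, 0.1325, 0.1446, 0.1807, 0.1084, giving 1−D = 0.8509 (working shown to 4 dp, full precision carried).
Sample 2: N=8, proportions 0.25, 0.125, 0.125, 0.25, 0.25, giving 1−D = 0.7812.
Difference = |0.8509 − 0.7812| = 0.0697, i.e. 0.07 to 2 decimal places.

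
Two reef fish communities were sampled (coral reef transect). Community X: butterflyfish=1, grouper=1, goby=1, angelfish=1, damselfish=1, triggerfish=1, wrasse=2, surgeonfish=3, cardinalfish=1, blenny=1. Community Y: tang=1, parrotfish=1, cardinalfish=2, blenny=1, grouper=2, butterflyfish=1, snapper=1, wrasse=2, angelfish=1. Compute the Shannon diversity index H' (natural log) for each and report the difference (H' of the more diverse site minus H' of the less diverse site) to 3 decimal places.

Community X: N=13, proportions 0.076923, 0.076923, 0.076923, 0.076923, 0.076923, 0.076923, 0.153846, 0.230769, 0.076923, 0.076923, giving H' = 2.204785 (working shown to 6 dp, full precision carried).
Community Y: N=12, proportions 0.083333, 0.083333, 0.166667, 0.083333, 0.166667, 0.083333, 0.083333, 0.166667, 0.083333, giving H' = 2.138333.
Difference = |2.204785 − 2.138333| = 0.066452, i.e. 0.066 to 3 decimal places.

0.066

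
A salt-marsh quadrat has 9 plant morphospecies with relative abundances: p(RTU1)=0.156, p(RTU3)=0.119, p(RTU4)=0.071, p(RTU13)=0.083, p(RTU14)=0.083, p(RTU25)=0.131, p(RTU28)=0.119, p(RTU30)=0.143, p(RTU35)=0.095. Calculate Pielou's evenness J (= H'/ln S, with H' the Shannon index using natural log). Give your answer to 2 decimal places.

0.99

H' = −Σ pᵢ ln pᵢ = −((-0.2898) + (-0.2533) + (-0.1878) + (-0.2066) + (-0.2066) + (-0.2663) + (-0.2533) + (-0.2781) + (-0.2236)) = 2.1654 (working shown to 4 dp, full precision carried).
With S = 9 species, ln S = 2.1972, so J = 2.1654/2.1972 = 0.9855, i.e. 0.99 to 2 decimal places.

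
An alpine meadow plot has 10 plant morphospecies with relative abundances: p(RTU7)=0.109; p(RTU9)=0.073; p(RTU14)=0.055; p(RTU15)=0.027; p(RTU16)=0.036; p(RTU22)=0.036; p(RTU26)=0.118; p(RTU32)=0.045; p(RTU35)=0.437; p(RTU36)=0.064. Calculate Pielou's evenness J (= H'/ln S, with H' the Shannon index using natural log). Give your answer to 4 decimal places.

H' = −Σ pᵢ ln pᵢ = −((-0.241588) + (-0.191063) + (-0.159523) + (-0.097522) + (-0.119673) + (-0.119673) + (-0.252174) + (-0.139549) + (-0.361758) + (-0.175928)) = 1.858451 (working shown to 6 dp, full precision carried).
With S = 10 species, ln S = 2.302585, so J = 1.858451/2.302585 = 0.807115, i.e. 0.8071 to 4 decimal places.

0.8071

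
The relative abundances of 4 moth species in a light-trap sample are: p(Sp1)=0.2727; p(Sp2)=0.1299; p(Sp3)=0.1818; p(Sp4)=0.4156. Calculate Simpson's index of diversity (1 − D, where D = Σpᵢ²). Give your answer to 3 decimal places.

0.703

D = 0.2727² + 0.1299² + 0.1818² + 0.4156² = 0.07437 + 0.01687 + 0.03305 + 0.17272 = 0.29701 (working shown to 5 dp, full precision carried).
So 1 − D = 0.70299, i.e. 0.703 to 3 decimal places.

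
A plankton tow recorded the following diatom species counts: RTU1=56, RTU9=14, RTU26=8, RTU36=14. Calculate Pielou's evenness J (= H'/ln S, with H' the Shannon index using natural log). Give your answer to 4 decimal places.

0.7845

Total N = 56+14+8+14 = 92, so the proportions are 0.608696, 0.152174, 0.086957, 0.152174 (working shown to 6 dp, full precision carried).
H' = −Σ pᵢ ln pᵢ = −((-0.302179) + (-0.286503) + (-0.212378) + (-0.286503)) = 1.087562.
With S = 4 species, ln S = 1.386294, so J = 1.087562/1.386294 = 0.784510, i.e. 0.7845 to 4 decimal places.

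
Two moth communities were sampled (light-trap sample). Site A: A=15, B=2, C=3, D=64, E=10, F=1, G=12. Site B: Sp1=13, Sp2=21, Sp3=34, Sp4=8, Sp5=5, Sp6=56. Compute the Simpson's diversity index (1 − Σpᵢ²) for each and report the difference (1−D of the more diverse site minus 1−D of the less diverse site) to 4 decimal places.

0.1340

Site A: N=107, proportions 0.1401869, 0.0186916, 0.0280374, 0.5981308, 0.0934579, 0.0093458, 0.1121495, giving 1−D = 0.6000524 (working shown to 7 dp, full precision carried).
Site B: N=137, proportions 0.0948905, 0.1532847, 0.2481752, 0.0583942, 0.0364964, 0.4087591, giving 1−D = 0.7340828.
Difference = |0.6000524 − 0.7340828| = 0.1340304, i.e. 0.1340 to 4 decimal places.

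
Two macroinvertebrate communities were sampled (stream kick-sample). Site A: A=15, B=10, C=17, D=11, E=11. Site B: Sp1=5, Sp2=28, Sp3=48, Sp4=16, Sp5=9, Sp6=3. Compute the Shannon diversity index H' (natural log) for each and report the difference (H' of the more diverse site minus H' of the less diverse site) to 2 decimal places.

0.15

Site A: N=64, proportions 0.23438, 0.15625, 0.26562, 0.17188, 0.17188, giving H' = 1.58756 (working shown to 5 dp, full precision carried).
Site B: N=109, proportions 0.04587, 0.25688, 0.44037, 0.14679, 0.08257, 0.02752, giving H' = 1.43815.
Difference = |1.58756 − 1.43815| = 0.14941, i.e. 0.15 to 2 decimal places.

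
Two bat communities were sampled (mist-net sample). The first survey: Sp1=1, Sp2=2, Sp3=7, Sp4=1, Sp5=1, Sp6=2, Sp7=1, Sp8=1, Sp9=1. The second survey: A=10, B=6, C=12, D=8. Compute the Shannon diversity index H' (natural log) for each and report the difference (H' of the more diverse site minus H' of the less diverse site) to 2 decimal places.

0.51

The first survey: N=17, proportions 0.0588, 0.1176, 0.4118, 0.0588, 0.0588, 0.1176, 0.0588, 0.0588, 0.0588, giving H' = 1.8689 (working shown to 4 dp, full precision carried).
The second survey: N=36, proportions 0.2778, 0.1667, 0.3333, 0.2222, giving H' = 1.3549.
Difference = |1.8689 − 1.3549| = 0.5140, i.e. 0.51 to 2 decimal places.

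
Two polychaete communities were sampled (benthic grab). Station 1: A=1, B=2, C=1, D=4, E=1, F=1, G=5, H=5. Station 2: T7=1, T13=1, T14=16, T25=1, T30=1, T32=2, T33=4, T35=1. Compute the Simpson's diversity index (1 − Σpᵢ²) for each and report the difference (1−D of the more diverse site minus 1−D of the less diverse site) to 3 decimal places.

Station 1: N=20, proportions 0.05, 0.1, 0.05, 0.2, 0.05, 0.05, 0.25, 0.25, giving 1−D = 0.81500 (working shown to 5 dp, full precision carried).
Station 2: N=27, proportions 0.03704, 0.03704, 0.59259, 0.03704, 0.03704, 0.07407, 0.14815, 0.03704, giving 1−D = 0.61454.
Difference = |0.81500 − 0.61454| = 0.20046, i.e. 0.200 to 3 decimal places.

0.200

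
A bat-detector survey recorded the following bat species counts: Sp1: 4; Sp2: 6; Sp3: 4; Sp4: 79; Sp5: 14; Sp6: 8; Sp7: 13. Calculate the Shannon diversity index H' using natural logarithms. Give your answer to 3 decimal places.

Total N = 4+6+4+79+14+8+13 = 128, so the proportions are 0.03125, 0.04688, 0.03125, 0.61719, 0.10938, 0.0625, 0.10156 (working shown to 5 dp, full precision carried).
Each pᵢ ln pᵢ term: 0.03125×(-3.46574)=-0.10830, 0.04688×(-3.06027)=-0.14345, 0.03125×(-3.46574)=-0.10830, 0.61719×(-0.48258)=-0.29784, 0.10938×(-2.21297)=-0.24204, 0.0625×(-2.77259)=-0.17329, 0.10156×(-2.28708)=-0.23228.
Sum = -1.30551, so H' = 1.306.

1.306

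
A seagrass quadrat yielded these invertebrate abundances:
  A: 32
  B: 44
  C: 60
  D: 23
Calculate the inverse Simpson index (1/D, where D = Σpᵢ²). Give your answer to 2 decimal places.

3.57

Total N = 32+44+60+23 = 159, so the proportions are 0.201258, 0.27673, 0.377358, 0.144654 (working shown to 6 dp, full precision carried).
D = 0.201258² + 0.27673² + 0.377358² + 0.144654² = 0.040505 + 0.076579 + 0.142399 + 0.020925 = 0.280408.
So 1/D = 3.5662, i.e. 3.57 to 2 decimal places.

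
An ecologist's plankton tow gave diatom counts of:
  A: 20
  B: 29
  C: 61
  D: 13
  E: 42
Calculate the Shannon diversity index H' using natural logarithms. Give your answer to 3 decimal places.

Total N = 20+29+61+13+42 = 165, so the proportions are 0.12121, 0.17576, 0.3697, 0.07879, 0.25455 (working shown to 5 dp, full precision carried).
Each pᵢ ln pᵢ term: 0.12121×(-2.11021)=-0.25578, 0.17576×(-1.73865)=-0.30558, 0.3697×(-0.99507)=-0.36787, 0.07879×(-2.54100)=-0.20020, 0.25455×(-1.36828)=-0.34829.
Sum = -1.47773, so H' = 1.478.

1.478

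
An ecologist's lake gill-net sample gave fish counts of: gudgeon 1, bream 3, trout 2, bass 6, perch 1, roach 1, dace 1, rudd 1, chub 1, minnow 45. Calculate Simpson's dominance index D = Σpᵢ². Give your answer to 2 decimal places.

0.54

Total N = 1+3+2+6+1+1+1+1+1+45 = 62, so the proportions are 0.0161, 0.0484, 0.0323, 0.0968, 0.0161, 0.0161, 0.0161, 0.0161, 0.0161, 0.7258 (working shown to 4 dp, full precision carried).
D = 0.0161² + 0.0484² + 0.0323² + 0.0968² + 0.0161² + 0.0161² + 0.0161² + 0.0161² + 0.0161² + 0.7258² = 0.0003 + 0.0023 + 0.0010 + 0.0094 + 0.0003 + 0.0003 + 0.0003 + 0.0003 + 0.0003 + 0.5268 = 0.5411.
To 2 decimal places, D = 0.54.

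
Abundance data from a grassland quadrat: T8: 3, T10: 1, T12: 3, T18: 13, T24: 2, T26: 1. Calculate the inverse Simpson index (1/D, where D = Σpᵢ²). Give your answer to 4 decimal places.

2.7409

Total N = 3+1+3+13+2+1 = 23, so the proportions are 0.1304348, 0.0434783, 0.1304348, 0.5652174, 0.0869565, 0.0434783 (working shown to 7 dp, full precision carried).
D = 0.1304348² + 0.0434783² + 0.1304348² + 0.5652174² + 0.0869565² + 0.0434783² = 0.0170132 + 0.0018904 + 0.0170132 + 0.3194707 + 0.0075614 + 0.0018904 = 0.3648393.
So 1/D = 2.740933, i.e. 2.7409 to 4 decimal places.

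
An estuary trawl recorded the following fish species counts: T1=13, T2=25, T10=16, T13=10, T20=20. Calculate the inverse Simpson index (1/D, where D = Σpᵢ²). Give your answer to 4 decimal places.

4.5523

Total N = 13+25+16+10+20 = 84, so the proportions are 0.1547619, 0.29761905, 0.19047619, 0.11904762, 0.23809524 (working shown to 8 dp, full precision carried).
D = 0.1547619² + 0.29761905² + 0.19047619² + 0.11904762² + 0.23809524² = 0.02395125 + 0.08857710 + 0.03628118 + 0.01417234 + 0.05668934 = 0.21967120.
So 1/D = 4.552258, i.e. 4.5523 to 4 decimal places.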